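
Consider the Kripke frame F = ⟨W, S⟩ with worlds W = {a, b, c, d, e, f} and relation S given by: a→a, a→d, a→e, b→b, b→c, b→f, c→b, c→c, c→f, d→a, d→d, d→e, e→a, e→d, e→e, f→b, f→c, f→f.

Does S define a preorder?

Reflexive: yes — every world is S-related to itself.
Transitive: yes — every two-step S-path is closed by a direct edge.
So S is a preorder.

Yes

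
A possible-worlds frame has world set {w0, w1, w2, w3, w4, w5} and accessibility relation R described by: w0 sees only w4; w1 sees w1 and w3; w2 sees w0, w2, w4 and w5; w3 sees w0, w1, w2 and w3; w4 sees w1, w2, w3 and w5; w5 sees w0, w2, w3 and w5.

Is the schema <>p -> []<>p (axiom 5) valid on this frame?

The schema 5 characterises exactly the Euclidean frames.
Euclidean: no — w2 R w0 and w2 R w5, but not w0 R w5.

No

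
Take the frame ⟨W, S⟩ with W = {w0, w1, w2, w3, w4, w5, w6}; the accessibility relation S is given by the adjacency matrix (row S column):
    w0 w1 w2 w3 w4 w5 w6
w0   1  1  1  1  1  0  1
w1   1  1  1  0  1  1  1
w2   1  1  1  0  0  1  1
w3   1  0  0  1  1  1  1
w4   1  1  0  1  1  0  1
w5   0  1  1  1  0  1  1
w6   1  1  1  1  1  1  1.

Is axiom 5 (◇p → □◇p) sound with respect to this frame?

The schema 5 characterises exactly the Euclidean frames.
Euclidean: no — w0 S w1 and w0 S w3, but not w1 S w3.

No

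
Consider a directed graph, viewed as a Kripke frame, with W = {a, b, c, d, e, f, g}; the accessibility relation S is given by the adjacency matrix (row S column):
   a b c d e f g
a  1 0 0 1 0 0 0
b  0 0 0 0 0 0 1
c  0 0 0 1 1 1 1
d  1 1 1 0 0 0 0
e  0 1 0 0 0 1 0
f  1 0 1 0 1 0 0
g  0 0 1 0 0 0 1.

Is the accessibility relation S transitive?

Transitive: no — a S d and d S b, but not a S b.

No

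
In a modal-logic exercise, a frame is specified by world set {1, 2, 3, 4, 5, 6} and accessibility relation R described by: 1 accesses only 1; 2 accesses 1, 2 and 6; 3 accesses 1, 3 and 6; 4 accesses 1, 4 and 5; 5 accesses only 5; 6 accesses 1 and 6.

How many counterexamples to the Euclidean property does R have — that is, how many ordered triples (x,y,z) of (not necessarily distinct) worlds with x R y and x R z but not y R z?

Enumerating: (2,1,2), (2,1,6), (2,6,2), (3,1,3), (3,1,6), (3,6,3), (4,1,4), (4,1,5), (4,5,1), (4,5,4), (6,1,6).

11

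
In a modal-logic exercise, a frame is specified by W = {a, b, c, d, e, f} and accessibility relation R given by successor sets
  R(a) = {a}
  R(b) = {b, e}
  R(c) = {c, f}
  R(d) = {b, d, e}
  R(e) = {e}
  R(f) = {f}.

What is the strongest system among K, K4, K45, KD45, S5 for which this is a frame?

Transitive (axiom 4): yes — every two-step R-path is closed by a direct edge.
Euclidean (axiom 5): no — d R e and d R b, but not e R b.
Serial (axiom D): yes — every world has a successor (e.g. a R a).
Reflexive (axiom T): yes — every world is R-related to itself.
So F validates K, K4; K45 would additionally require R to be Euclidean. The strongest is K4.

K4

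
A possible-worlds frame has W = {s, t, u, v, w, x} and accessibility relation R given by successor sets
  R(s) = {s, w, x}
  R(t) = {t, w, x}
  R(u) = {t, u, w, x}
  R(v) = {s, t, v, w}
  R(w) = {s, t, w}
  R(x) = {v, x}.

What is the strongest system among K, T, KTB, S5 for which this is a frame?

T

Reflexive (axiom T): yes — every world is R-related to itself.
Symmetric (axiom B): no — s R x but not x R s.
Euclidean (axiom 5): no — s R w and s R x, but not w R x.
So F validates K, T; KTB would additionally require R to be symmetric. The strongest is T.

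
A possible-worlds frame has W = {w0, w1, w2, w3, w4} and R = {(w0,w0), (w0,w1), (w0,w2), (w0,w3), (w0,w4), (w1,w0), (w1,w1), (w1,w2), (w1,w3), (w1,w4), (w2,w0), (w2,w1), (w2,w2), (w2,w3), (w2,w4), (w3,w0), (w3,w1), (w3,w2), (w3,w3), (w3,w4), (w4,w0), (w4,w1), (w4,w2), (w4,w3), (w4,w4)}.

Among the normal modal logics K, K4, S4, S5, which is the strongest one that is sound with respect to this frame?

S5

Transitive (axiom 4): yes — every two-step R-path is closed by a direct edge.
Reflexive (axiom T): yes — every world is R-related to itself.
Euclidean (axiom 5): yes — any two successors of a common world are R-related.
So F validates K, K4, S4, S5. The strongest is S5.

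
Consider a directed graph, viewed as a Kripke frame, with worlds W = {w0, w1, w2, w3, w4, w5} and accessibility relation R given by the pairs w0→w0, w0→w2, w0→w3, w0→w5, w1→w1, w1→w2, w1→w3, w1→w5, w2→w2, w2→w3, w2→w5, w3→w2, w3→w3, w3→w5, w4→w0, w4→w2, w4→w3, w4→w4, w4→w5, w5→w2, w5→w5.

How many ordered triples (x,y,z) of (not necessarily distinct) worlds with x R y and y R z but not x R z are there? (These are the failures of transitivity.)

1

Enumerating: (w5,w2,w3).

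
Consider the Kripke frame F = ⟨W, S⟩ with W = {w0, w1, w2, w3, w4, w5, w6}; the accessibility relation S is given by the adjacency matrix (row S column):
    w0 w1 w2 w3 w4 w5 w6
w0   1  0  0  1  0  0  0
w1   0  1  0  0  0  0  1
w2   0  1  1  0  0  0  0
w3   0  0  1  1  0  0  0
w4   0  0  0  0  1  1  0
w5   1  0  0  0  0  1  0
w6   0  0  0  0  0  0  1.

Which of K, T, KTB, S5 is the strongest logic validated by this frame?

Reflexive (axiom T): yes — every world is S-related to itself.
Symmetric (axiom B): no — w0 S w3 but not w3 S w0.
Euclidean (axiom 5): no — w0 S w3 and w0 S w0, but not w3 S w0.
So F validates K, T; KTB would additionally require S to be symmetric. The strongest is T.

T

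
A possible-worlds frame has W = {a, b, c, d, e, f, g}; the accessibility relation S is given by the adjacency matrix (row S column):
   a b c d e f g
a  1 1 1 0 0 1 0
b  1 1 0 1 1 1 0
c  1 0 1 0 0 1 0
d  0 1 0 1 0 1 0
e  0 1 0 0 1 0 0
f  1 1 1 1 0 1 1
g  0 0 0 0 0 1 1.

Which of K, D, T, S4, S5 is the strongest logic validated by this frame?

T

Serial (axiom D): yes — every world has a successor (e.g. a S a).
Reflexive (axiom T): yes — every world is S-related to itself.
Transitive (axiom 4): no — a S b and b S d, but not a S d.
Euclidean (axiom 5): no — a S b and a S c, but not b S c.
So F validates K, D, T; S4 would additionally require S to be transitive. The strongest is T.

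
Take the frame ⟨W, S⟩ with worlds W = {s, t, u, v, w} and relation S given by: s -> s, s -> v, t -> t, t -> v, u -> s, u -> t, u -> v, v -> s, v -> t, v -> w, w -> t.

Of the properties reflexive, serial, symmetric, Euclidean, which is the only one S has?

Reflexive: no — u is not related to itself.
Serial: yes — every world has a successor (e.g. s S s).
Symmetric: no — u S s but not s S u.
Euclidean: no — u S s and u S t, but not s S t.
Only serial holds.

serial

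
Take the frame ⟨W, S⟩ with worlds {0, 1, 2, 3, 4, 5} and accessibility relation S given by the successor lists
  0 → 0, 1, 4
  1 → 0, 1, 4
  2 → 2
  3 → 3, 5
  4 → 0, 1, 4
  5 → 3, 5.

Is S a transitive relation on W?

Yes

Transitive: yes — every two-step S-path is closed by a direct edge.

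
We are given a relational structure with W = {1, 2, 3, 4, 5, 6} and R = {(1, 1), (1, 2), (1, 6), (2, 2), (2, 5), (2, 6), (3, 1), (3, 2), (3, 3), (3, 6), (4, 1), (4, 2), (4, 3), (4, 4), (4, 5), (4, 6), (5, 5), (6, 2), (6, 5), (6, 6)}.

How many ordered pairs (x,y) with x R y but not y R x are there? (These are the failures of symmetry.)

Enumerating: (1,2), (1,6), (2,5), (3,1), (3,2), (3,6), (4,1), (4,2), (4,3), (4,5), (4,6), (6,5).

12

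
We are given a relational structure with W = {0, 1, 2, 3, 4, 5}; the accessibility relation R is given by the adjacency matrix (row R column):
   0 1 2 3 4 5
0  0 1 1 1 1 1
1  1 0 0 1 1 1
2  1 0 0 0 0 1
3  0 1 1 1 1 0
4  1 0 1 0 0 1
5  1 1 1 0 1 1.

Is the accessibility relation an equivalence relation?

Reflexive: no — 0 is not related to itself.
Symmetric: no — 0 R 3 but not 3 R 0.
Transitive: no — 1 R 0 and 0 R 2, but not 1 R 2.
So R is not an equivalence relation.

No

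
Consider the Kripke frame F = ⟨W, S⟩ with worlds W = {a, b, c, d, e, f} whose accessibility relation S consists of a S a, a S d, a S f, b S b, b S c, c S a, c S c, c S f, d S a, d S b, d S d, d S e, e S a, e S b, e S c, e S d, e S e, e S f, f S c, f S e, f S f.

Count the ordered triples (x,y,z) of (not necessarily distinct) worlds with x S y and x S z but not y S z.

27

Enumerating: (a,d,f), (a,f,a), (a,f,d), (b,c,b), (c,a,c), (c,f,a), (d,a,b), (d,a,e), (d,b,a), (d,b,d), (d,b,e), (e,a,b), … and 15 more.
Total: 27.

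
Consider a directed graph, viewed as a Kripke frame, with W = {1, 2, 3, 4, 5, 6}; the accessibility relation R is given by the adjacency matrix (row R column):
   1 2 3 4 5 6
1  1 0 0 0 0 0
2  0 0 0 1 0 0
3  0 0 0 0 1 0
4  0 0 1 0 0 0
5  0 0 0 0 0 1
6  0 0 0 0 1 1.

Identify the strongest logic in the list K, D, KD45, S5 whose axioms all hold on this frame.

Serial (axiom D): yes — every world has a successor (e.g. 1 R 1).
Euclidean (axiom 5): no — 2 R 4 and 2 R 4, but not 4 R 4.
Transitive (axiom 4): no — 2 R 4 and 4 R 3, but not 2 R 3.
Reflexive (axiom T): no — 2 is not related to itself.
So F validates K, D; KD45 would additionally require R to be Euclidean and transitive. The strongest is D.

D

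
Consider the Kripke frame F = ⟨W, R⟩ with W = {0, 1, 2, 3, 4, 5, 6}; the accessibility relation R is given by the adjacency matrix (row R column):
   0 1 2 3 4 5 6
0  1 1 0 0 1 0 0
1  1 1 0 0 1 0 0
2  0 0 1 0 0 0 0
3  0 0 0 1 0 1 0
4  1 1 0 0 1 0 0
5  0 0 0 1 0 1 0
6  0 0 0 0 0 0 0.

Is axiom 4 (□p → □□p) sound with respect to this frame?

Yes

By correspondence theory, 4 is valid on a frame iff R is transitive.
Transitive: yes — every two-step R-path is closed by a direct edge.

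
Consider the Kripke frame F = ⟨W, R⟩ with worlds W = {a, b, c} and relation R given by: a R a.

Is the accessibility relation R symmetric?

Yes

Symmetric: yes — every pair in R has its reverse in R.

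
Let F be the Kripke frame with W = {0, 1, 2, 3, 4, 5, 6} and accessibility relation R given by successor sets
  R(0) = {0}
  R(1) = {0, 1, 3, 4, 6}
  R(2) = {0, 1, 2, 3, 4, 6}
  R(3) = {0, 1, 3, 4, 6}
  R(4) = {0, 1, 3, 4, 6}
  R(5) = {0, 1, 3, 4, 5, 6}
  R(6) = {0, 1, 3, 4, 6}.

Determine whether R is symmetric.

Symmetric: no — 1 R 0 but not 0 R 1.

No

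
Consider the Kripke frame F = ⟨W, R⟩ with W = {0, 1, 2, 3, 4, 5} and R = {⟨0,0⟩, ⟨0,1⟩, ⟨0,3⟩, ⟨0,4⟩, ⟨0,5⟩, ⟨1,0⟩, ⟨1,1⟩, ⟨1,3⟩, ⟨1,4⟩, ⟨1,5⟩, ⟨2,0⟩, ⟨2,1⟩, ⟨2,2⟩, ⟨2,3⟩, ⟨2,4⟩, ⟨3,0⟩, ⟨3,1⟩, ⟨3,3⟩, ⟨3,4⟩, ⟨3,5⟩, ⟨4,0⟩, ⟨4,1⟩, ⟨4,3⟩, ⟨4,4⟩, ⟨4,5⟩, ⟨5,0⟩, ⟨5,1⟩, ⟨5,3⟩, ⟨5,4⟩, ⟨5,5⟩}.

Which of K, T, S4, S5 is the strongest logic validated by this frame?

Reflexive (axiom T): yes — every world is R-related to itself.
Transitive (axiom 4): no — 2 R 0 and 0 R 5, but not 2 R 5.
Euclidean (axiom 5): no — 2 R 0 and 2 R 2, but not 0 R 2.
So F validates K, T; S4 would additionally require R to be transitive. The strongest is T.

T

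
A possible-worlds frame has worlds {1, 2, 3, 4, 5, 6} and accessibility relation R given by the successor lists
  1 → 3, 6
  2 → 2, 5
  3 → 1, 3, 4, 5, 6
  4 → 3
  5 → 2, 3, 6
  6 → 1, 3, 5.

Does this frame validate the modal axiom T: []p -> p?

The schema T characterises exactly the reflexive frames.
Reflexive: no — 1 is not related to itself.

No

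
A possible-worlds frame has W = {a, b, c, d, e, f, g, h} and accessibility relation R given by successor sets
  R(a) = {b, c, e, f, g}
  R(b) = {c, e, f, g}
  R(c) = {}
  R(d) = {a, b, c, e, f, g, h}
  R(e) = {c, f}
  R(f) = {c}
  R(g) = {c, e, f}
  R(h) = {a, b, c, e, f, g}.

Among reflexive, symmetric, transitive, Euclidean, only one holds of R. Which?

Reflexive: no — a is not related to itself.
Symmetric: no — a R b but not b R a.
Transitive: yes — every two-step R-path is closed by a direct edge.
Euclidean: no — a R c and a R b, but not c R b.
Only transitive holds.

transitive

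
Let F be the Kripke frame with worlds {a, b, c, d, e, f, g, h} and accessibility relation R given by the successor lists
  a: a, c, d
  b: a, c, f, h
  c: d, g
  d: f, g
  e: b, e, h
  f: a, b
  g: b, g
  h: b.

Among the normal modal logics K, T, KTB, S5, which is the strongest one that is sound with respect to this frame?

Reflexive (axiom T): no — b is not related to itself.
Symmetric (axiom B): no — a R c but not c R a.
Euclidean (axiom 5): no — a R d and a R c, but not d R c.
So F validates K; T would additionally require R to be reflexive. The strongest is K.

K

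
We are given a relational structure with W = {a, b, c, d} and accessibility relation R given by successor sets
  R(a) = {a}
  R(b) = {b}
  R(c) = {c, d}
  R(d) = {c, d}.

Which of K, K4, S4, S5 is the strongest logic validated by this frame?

S5

Transitive (axiom 4): yes — every two-step R-path is closed by a direct edge.
Reflexive (axiom T): yes — every world is R-related to itself.
Euclidean (axiom 5): yes — any two successors of a common world are R-related.
So F validates K, K4, S4, S5. The strongest is S5.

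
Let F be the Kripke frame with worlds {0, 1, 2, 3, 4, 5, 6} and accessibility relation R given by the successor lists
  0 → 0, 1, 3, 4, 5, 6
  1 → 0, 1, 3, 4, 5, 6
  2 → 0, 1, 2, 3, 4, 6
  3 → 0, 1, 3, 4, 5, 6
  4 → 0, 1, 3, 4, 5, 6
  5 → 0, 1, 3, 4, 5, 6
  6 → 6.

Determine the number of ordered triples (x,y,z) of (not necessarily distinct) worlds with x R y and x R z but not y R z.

Enumerating: (0,6,0), (0,6,1), (0,6,3), (0,6,4), (0,6,5), (1,6,0), (1,6,1), (1,6,3), (1,6,4), (1,6,5), (2,0,2), (2,1,2), … and 22 more.
Total: 34.

34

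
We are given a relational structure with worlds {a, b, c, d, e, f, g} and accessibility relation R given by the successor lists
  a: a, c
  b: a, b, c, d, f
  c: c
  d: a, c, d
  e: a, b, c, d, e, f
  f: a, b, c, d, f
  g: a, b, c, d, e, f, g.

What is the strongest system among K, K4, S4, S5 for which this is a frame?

Transitive (axiom 4): yes — every two-step R-path is closed by a direct edge.
Reflexive (axiom T): yes — every world is R-related to itself.
Euclidean (axiom 5): no — b R a and b R d, but not a R d.
So F validates K, K4, S4; S5 would additionally require R to be Euclidean. The strongest is S4.

S4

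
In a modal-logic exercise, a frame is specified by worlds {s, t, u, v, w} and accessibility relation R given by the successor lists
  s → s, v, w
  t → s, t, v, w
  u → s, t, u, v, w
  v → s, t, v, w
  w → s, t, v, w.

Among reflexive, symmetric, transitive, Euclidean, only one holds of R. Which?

reflexive

Reflexive: yes — every world is R-related to itself.
Symmetric: no — t R s but not s R t.
Transitive: no — s R v and v R t, but not s R t.
Euclidean: no — u R s and u R t, but not s R t.
Only reflexive holds.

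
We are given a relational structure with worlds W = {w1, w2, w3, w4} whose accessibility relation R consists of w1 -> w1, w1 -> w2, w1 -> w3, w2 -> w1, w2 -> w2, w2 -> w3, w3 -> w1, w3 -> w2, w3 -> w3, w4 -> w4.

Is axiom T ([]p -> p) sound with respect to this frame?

Yes

By correspondence theory, T is valid on a frame iff R is reflexive.
Reflexive: yes — every world is R-related to itself.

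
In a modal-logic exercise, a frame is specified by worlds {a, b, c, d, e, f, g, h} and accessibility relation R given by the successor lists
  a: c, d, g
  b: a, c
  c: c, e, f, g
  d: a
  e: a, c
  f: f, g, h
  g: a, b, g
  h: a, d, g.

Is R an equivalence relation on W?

No

Reflexive: no — a is not related to itself.
Symmetric: no — a R c but not c R a.
Transitive: no — a R c and c R e, but not a R e.
So R is not an equivalence relation.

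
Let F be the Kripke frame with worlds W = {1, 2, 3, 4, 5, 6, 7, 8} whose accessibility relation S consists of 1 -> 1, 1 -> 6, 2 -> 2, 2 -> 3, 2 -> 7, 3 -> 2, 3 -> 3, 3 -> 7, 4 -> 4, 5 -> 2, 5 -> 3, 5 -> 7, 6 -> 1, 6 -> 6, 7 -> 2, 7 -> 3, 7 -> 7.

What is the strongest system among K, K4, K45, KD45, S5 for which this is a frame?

Transitive (axiom 4): yes — every two-step S-path is closed by a direct edge.
Euclidean (axiom 5): yes — any two successors of a common world are S-related.
Serial (axiom D): no — 8 has no S-successor.
Reflexive (axiom T): no — 5 is not related to itself.
So F validates K, K4, K45; KD45 would additionally require S to be serial. The strongest is K45.

K45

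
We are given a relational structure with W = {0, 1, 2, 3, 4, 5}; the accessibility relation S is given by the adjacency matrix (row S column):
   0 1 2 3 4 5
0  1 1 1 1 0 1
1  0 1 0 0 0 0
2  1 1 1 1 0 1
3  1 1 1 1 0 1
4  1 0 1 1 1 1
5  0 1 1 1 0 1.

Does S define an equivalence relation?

Reflexive: yes — every world is S-related to itself.
Symmetric: no — 0 S 1 but not 1 S 0.
Transitive: no — 4 S 0 and 0 S 1, but not 4 S 1.
So S is not an equivalence relation.

No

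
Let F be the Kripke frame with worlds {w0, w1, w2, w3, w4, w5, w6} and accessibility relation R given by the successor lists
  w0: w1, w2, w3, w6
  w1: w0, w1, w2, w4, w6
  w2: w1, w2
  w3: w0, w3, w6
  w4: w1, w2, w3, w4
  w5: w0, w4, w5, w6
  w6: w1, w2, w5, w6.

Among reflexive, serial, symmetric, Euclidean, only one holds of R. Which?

Reflexive: no — w0 is not related to itself.
Serial: yes — every world has a successor (e.g. w0 R w1).
Symmetric: no — w0 R w2 but not w2 R w0.
Euclidean: no — w0 R w1 and w0 R w3, but not w1 R w3.
Only serial holds.

serial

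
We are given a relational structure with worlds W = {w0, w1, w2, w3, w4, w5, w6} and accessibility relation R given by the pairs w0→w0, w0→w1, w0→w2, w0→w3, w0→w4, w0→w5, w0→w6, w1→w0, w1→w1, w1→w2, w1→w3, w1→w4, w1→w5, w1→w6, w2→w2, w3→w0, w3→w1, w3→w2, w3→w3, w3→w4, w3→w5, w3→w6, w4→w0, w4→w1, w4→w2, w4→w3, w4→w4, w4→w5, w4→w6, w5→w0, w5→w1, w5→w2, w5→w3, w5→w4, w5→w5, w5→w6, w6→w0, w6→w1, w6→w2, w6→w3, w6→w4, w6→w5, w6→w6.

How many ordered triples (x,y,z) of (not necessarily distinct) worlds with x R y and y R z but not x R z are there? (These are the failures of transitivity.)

R is transitive; there are no such tuples.

0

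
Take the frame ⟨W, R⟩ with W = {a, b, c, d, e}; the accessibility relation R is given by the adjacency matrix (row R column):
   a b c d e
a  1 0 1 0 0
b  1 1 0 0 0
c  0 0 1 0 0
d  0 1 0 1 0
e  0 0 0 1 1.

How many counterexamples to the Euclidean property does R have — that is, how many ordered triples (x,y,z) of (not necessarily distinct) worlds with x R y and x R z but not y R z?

4

Enumerating: (a,c,a), (b,a,b), (d,b,d), (e,d,e).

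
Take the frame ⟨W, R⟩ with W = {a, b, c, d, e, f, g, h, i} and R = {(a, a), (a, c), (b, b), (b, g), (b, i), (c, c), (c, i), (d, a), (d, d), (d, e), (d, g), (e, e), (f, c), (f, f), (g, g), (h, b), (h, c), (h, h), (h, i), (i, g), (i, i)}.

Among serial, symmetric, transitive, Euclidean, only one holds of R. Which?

Serial: yes — every world has a successor (e.g. a R a).
Symmetric: no — a R c but not c R a.
Transitive: no — a R c and c R i, but not a R i.
Euclidean: no — b R g and b R i, but not g R i.
Only serial holds.

serial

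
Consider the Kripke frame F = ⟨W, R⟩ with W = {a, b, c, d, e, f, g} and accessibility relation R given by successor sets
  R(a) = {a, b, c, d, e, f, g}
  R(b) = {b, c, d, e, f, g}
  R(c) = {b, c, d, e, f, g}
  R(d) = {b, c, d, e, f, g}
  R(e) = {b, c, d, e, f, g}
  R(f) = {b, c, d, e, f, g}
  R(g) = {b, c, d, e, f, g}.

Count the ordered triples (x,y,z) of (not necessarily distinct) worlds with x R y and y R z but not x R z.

0

R is transitive; there are no such tuples.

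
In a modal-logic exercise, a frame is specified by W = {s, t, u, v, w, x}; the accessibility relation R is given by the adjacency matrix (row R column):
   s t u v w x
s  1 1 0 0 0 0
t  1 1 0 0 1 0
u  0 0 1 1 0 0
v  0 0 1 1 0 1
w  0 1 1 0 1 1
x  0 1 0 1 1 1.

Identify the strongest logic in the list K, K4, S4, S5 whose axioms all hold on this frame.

K

Transitive (axiom 4): no — s R t and t R w, but not s R w.
Reflexive (axiom T): yes — every world is R-related to itself.
Euclidean (axiom 5): no — t R s and t R w, but not s R w.
So F validates K; K4 would additionally require R to be transitive. The strongest is K.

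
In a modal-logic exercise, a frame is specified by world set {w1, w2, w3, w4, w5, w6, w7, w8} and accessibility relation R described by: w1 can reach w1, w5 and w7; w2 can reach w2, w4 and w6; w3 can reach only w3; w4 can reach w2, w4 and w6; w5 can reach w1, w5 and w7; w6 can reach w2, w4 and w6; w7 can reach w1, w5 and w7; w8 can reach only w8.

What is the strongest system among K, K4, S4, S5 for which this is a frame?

S5

Transitive (axiom 4): yes — every two-step R-path is closed by a direct edge.
Reflexive (axiom T): yes — every world is R-related to itself.
Euclidean (axiom 5): yes — any two successors of a common world are R-related.
So F validates K, K4, S4, S5. The strongest is S5.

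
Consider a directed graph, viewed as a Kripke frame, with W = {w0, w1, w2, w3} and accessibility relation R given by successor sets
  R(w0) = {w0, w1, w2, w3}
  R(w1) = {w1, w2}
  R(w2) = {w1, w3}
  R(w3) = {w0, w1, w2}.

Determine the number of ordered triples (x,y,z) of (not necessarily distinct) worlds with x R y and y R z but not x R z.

Enumerating: (w1,w2,w3), (w2,w1,w2), (w2,w3,w0), (w2,w3,w2), (w3,w0,w3), (w3,w2,w3).

6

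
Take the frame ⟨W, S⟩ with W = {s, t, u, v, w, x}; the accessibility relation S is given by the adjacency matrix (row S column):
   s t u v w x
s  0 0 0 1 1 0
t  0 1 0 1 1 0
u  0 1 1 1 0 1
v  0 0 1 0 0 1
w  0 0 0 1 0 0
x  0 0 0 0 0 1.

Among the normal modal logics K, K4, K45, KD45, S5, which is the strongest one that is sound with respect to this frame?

Transitive (axiom 4): no — s S v and v S u, but not s S u.
Euclidean (axiom 5): no — s S v and s S w, but not v S w.
Serial (axiom D): yes — every world has a successor (e.g. s S v).
Reflexive (axiom T): no — s is not related to itself.
So F validates K; K4 would additionally require S to be transitive. The strongest is K.

K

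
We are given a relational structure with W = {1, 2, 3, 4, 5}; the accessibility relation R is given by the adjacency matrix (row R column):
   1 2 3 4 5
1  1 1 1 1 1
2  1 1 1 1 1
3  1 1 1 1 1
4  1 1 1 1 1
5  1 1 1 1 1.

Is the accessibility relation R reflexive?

Yes

Reflexive: yes — every world is R-related to itself.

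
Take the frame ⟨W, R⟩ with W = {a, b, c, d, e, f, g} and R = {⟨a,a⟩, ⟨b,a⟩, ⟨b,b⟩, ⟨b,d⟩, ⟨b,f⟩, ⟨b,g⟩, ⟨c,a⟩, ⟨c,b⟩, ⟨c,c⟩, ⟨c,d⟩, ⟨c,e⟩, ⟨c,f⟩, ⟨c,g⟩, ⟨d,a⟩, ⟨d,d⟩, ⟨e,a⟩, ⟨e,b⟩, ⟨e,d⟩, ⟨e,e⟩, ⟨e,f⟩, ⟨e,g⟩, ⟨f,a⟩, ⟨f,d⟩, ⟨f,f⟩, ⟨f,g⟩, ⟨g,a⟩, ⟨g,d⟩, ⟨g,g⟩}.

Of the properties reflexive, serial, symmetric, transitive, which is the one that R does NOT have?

Reflexive: yes — every world is R-related to itself.
Serial: yes — every world has a successor (e.g. a R a).
Symmetric: no — b R a but not a R b.
Transitive: yes — every two-step R-path is closed by a direct edge.
Only symmetric fails.

symmetric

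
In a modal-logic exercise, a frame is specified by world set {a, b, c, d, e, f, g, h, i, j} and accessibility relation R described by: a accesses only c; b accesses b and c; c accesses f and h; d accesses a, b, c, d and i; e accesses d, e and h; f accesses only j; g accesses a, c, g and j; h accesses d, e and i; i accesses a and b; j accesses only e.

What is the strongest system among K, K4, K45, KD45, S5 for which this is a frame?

K

Transitive (axiom 4): no — a R c and c R f, but not a R f.
Euclidean (axiom 5): no — c R f and c R h, but not f R h.
Serial (axiom D): yes — every world has a successor (e.g. a R c).
Reflexive (axiom T): no — a is not related to itself.
So F validates K; K4 would additionally require R to be transitive. The strongest is K.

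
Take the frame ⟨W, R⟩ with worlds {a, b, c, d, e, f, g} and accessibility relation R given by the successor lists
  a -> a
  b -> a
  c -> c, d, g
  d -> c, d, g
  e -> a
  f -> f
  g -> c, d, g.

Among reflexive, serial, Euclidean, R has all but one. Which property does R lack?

reflexive

Reflexive: no — b is not related to itself.
Serial: yes — every world has a successor (e.g. a R a).
Euclidean: yes — any two successors of a common world are R-related.
Only reflexive fails.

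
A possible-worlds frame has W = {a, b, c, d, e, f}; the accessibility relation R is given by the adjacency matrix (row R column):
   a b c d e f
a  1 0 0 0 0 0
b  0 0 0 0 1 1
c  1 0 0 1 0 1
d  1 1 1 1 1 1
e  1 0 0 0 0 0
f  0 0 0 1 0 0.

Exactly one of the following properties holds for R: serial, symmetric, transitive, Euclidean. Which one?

Serial: yes — every world has a successor (e.g. a R a).
Symmetric: no — b R e but not e R b.
Transitive: no — b R e and e R a, but not b R a.
Euclidean: no — b R e and b R f, but not e R f.
Only serial holds.

serial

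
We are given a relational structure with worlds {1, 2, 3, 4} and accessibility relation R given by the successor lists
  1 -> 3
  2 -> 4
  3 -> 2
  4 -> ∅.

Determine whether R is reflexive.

No

Reflexive: no — 1 is not related to itself.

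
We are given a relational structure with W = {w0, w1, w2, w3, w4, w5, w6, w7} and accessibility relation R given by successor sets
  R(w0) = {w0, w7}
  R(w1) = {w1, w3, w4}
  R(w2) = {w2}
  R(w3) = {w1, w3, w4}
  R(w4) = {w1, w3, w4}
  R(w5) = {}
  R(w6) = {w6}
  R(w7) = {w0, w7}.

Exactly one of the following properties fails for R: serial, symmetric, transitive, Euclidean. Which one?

serial

Serial: no — w5 has no R-successor.
Symmetric: yes — every pair in R has its reverse in R.
Transitive: yes — every two-step R-path is closed by a direct edge.
Euclidean: yes — any two successors of a common world are R-related.
Only serial fails.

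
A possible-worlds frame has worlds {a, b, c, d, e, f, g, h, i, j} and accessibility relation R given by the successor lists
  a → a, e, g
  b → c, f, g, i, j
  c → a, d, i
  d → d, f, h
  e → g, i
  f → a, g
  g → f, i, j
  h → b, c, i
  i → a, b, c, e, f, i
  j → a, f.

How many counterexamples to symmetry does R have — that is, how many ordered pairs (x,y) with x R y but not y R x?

21

Enumerating: (a,e), (a,g), (b,c), (b,f), (b,g), (b,j), (c,a), (c,d), (d,f), (d,h), (e,g), (f,a), … and 9 more.
Total: 21.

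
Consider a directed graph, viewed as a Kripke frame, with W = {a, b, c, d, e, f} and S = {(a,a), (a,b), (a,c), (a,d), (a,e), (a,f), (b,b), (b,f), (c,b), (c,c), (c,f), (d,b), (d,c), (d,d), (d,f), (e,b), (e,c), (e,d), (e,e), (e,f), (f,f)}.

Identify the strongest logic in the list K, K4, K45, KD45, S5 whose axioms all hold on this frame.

K4

Transitive (axiom 4): yes — every two-step S-path is closed by a direct edge.
Euclidean (axiom 5): no — a S b and a S c, but not b S c.
Serial (axiom D): yes — every world has a successor (e.g. a S a).
Reflexive (axiom T): yes — every world is S-related to itself.
So F validates K, K4; K45 would additionally require S to be Euclidean. The strongest is K4.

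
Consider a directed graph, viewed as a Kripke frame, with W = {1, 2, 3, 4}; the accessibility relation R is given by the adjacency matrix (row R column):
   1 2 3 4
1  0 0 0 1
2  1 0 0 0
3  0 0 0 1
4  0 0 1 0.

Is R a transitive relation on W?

Transitive: no — 1 R 4 and 4 R 3, but not 1 R 3.

No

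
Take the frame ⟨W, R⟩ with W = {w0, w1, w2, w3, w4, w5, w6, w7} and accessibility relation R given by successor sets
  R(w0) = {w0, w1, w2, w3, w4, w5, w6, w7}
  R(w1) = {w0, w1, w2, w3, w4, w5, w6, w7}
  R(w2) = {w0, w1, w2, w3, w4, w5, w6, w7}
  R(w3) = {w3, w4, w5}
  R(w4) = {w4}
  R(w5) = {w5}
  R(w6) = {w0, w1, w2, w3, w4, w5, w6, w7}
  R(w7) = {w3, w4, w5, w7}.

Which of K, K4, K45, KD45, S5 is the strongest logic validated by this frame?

K4

Transitive (axiom 4): yes — every two-step R-path is closed by a direct edge.
Euclidean (axiom 5): no — w0 R w3 and w0 R w1, but not w3 R w1.
Serial (axiom D): yes — every world has a successor (e.g. w0 R w0).
Reflexive (axiom T): yes — every world is R-related to itself.
So F validates K, K4; K45 would additionally require R to be Euclidean. The strongest is K4.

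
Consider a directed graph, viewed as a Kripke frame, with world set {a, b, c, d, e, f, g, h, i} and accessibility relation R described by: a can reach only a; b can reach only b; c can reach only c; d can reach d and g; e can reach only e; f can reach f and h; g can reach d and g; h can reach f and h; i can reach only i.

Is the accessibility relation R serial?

Serial: yes — every world has a successor (e.g. a R a).

Yes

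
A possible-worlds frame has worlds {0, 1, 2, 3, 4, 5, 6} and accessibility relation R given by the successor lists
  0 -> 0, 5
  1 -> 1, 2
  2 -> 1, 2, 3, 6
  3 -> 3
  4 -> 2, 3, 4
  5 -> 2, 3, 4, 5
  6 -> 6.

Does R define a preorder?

No

Reflexive: yes — every world is R-related to itself.
Transitive: no — 0 R 5 and 5 R 2, but not 0 R 2.
So R is not a preorder.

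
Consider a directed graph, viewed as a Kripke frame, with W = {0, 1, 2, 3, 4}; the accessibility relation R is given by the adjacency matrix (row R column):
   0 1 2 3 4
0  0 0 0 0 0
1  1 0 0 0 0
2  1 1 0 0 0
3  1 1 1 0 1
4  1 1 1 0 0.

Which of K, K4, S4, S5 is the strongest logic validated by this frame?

K4

Transitive (axiom 4): yes — every two-step R-path is closed by a direct edge.
Reflexive (axiom T): no — 0 is not related to itself.
Euclidean (axiom 5): no — 2 R 0 and 2 R 1, but not 0 R 1.
So F validates K, K4; S4 would additionally require R to be reflexive. The strongest is K4.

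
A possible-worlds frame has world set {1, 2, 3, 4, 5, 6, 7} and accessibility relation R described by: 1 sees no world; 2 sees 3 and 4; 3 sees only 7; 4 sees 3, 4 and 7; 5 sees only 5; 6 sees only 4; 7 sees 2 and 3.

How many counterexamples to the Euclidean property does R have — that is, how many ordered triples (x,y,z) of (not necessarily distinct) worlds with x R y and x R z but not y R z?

10

Enumerating: (2,3,3), (2,3,4), (3,7,7), (4,3,3), (4,3,4), (4,7,4), (4,7,7), (7,2,2), (7,3,2), (7,3,3).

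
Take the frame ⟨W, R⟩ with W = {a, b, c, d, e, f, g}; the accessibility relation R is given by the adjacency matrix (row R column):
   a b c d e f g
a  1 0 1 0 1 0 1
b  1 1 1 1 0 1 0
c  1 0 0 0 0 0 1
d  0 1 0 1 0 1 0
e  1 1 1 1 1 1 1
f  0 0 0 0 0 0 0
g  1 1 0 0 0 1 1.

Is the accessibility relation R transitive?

No

Transitive: no — a R e and e R b, but not a R b.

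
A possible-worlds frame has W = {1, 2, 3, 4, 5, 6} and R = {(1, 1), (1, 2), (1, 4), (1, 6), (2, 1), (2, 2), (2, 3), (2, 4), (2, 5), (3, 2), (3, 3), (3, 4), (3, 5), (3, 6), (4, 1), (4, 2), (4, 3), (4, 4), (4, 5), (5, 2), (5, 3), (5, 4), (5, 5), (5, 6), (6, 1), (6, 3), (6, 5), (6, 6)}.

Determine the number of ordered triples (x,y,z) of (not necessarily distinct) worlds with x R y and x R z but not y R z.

Enumerating: (1,2,6), (1,4,6), (1,6,2), (1,6,4), (2,1,3), (2,1,5), (2,3,1), (2,5,1), (3,2,6), (3,4,6), (3,6,2), (3,6,4), … and 12 more.
Total: 24.

24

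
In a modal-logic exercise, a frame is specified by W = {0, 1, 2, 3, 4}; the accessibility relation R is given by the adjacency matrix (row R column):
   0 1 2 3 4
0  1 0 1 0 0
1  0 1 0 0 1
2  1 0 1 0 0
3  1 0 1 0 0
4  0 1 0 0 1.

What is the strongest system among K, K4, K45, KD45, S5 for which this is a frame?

Transitive (axiom 4): yes — every two-step R-path is closed by a direct edge.
Euclidean (axiom 5): yes — any two successors of a common world are R-related.
Serial (axiom D): yes — every world has a successor (e.g. 0 R 0).
Reflexive (axiom T): no — 3 is not related to itself.
So F validates K, K4, K45, KD45; S5 would additionally require R to be reflexive. The strongest is KD45.

KD45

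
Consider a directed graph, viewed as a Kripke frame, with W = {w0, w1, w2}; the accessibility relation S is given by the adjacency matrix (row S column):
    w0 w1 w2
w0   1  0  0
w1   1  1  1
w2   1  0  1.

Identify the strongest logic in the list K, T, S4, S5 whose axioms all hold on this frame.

Reflexive (axiom T): yes — every world is S-related to itself.
Transitive (axiom 4): yes — every two-step S-path is closed by a direct edge.
Euclidean (axiom 5): no — w1 S w0 and w1 S w2, but not w0 S w2.
So F validates K, T, S4; S5 would additionally require S to be Euclidean. The strongest is S4.

S4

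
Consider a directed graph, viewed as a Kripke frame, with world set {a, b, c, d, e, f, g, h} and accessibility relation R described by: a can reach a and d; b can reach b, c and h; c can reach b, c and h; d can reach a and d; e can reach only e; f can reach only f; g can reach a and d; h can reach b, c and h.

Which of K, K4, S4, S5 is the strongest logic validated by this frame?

Transitive (axiom 4): yes — every two-step R-path is closed by a direct edge.
Reflexive (axiom T): no — g is not related to itself.
Euclidean (axiom 5): yes — any two successors of a common world are R-related.
So F validates K, K4; S4 would additionally require R to be reflexive. The strongest is K4.

K4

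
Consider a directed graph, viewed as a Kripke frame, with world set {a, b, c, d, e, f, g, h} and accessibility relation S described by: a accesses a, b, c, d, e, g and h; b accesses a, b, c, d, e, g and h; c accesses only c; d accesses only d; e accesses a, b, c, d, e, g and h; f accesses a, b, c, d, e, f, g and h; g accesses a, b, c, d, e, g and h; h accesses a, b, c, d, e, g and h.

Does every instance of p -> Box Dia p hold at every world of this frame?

No

Axiom B corresponds to the accessibility relation being symmetric.
Symmetric: no — a S c but not c S a.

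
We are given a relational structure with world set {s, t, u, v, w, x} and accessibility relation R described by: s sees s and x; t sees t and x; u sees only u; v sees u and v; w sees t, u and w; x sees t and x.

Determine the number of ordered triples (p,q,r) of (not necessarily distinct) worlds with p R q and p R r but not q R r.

6

Enumerating: (s,x,s), (v,u,v), (w,t,u), (w,t,w), (w,u,t), (w,u,w).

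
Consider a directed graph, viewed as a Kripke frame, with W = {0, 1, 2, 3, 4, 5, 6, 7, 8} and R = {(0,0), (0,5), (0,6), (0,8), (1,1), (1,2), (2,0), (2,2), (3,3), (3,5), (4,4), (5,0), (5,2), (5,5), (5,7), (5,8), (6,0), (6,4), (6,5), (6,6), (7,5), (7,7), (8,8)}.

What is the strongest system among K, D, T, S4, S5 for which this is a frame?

Serial (axiom D): yes — every world has a successor (e.g. 0 R 0).
Reflexive (axiom T): yes — every world is R-related to itself.
Transitive (axiom 4): no — 0 R 5 and 5 R 2, but not 0 R 2.
Euclidean (axiom 5): no — 0 R 5 and 0 R 6, but not 5 R 6.
So F validates K, D, T; S4 would additionally require R to be transitive. The strongest is T.

T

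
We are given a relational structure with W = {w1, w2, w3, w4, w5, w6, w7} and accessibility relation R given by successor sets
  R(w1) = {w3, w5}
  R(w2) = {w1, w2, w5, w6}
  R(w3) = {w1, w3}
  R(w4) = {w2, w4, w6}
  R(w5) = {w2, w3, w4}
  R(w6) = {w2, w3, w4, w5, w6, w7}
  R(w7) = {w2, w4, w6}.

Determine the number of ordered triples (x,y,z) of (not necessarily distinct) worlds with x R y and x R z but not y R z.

34

Enumerating: (w1,w3,w5), (w1,w5,w5), (w2,w1,w1), (w2,w1,w2), (w2,w1,w6), (w2,w5,w1), (w2,w5,w5), (w2,w5,w6), (w2,w6,w1), (w3,w1,w1), (w4,w2,w4), (w5,w2,w3), … and 22 more.
Total: 34.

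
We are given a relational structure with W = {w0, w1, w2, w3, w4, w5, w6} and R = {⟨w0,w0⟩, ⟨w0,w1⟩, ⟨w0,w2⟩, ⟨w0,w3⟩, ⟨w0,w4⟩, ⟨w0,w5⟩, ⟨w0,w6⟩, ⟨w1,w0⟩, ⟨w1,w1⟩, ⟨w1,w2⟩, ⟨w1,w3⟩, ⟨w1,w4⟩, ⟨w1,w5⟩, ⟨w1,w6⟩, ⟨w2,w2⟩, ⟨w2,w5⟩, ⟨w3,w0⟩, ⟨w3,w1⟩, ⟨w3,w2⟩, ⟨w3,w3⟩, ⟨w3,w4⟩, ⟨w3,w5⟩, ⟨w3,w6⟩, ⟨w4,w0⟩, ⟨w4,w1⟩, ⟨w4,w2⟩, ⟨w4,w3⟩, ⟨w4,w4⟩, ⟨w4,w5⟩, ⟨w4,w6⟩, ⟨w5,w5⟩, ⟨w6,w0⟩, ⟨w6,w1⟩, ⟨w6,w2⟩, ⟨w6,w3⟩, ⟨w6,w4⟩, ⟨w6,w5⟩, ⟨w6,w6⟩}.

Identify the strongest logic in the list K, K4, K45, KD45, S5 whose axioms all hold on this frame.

Transitive (axiom 4): yes — every two-step R-path is closed by a direct edge.
Euclidean (axiom 5): no — w0 R w2 and w0 R w1, but not w2 R w1.
Serial (axiom D): yes — every world has a successor (e.g. w0 R w0).
Reflexive (axiom T): yes — every world is R-related to itself.
So F validates K, K4; K45 would additionally require R to be Euclidean. The strongest is K4.

K4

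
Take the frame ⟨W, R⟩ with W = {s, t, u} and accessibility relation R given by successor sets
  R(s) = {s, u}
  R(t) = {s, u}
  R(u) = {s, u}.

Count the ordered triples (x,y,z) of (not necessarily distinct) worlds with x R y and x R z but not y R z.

0

R is Euclidean; there are no such tuples.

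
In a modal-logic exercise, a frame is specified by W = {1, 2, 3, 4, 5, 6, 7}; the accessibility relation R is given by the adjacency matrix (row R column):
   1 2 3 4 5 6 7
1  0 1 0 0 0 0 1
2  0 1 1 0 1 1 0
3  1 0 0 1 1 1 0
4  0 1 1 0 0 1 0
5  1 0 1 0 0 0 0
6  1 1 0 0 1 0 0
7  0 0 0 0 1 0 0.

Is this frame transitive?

No

Transitive: no — 1 R 2 and 2 R 3, but not 1 R 3.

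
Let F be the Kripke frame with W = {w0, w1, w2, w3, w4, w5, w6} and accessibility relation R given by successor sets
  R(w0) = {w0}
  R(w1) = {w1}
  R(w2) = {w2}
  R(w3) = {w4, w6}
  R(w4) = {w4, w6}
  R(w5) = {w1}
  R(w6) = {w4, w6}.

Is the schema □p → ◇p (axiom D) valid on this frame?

Axiom D corresponds to the accessibility relation being serial.
Serial: yes — every world has a successor (e.g. w0 R w0).

Yes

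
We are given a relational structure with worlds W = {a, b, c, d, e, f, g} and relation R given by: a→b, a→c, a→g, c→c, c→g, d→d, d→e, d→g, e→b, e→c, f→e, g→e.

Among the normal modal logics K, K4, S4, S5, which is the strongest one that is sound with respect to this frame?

K

Transitive (axiom 4): no — a R g and g R e, but not a R e.
Reflexive (axiom T): no — a is not related to itself.
Euclidean (axiom 5): no — a R b and a R c, but not b R c.
So F validates K; K4 would additionally require R to be transitive. The strongest is K.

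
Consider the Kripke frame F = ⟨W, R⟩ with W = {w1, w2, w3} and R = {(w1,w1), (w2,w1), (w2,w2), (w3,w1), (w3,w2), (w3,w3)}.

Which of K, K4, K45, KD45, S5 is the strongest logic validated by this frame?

K4

Transitive (axiom 4): yes — every two-step R-path is closed by a direct edge.
Euclidean (axiom 5): no — w3 R w1 and w3 R w2, but not w1 R w2.
Serial (axiom D): yes — every world has a successor (e.g. w1 R w1).
Reflexive (axiom T): yes — every world is R-related to itself.
So F validates K, K4; K45 would additionally require R to be Euclidean. The strongest is K4.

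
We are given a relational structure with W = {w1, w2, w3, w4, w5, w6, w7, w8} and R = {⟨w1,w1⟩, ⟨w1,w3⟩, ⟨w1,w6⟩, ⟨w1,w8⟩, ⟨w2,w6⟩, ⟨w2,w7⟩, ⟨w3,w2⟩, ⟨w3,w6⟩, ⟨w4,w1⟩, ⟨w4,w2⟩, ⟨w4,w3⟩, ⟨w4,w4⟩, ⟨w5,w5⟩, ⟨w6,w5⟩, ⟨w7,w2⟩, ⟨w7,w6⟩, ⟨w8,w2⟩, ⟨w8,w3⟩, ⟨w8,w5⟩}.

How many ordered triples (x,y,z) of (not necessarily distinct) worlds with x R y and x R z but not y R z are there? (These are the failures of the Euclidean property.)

35

Enumerating: (w1,w3,w1), (w1,w3,w3), (w1,w3,w8), (w1,w6,w1), (w1,w6,w3), (w1,w6,w6), (w1,w6,w8), (w1,w8,w1), (w1,w8,w6), (w1,w8,w8), (w2,w6,w6), (w2,w6,w7), … and 23 more.
Total: 35.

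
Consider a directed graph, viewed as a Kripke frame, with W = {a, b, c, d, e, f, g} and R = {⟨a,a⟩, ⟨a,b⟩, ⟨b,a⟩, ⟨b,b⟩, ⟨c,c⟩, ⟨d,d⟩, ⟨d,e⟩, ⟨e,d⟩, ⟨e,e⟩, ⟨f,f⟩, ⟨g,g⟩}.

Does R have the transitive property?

Yes

Transitive: yes — every two-step R-path is closed by a direct edge.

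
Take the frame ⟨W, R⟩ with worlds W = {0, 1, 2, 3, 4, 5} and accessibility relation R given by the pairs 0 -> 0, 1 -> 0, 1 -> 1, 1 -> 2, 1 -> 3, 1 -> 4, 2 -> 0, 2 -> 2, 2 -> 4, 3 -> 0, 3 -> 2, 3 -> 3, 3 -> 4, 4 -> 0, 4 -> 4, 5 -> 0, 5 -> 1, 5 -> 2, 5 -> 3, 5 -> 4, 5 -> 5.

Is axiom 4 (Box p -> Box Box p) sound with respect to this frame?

By correspondence theory, 4 is valid on a frame iff R is transitive.
Transitive: yes — every two-step R-path is closed by a direct edge.

Yes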